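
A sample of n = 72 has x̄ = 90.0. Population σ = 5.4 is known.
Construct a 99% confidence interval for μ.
(88.36, 91.64)

z-interval (σ known):
z* = 2.576 for 99% confidence

Margin of error = z* · σ/√n = 2.576 · 5.4/√72 = 1.64

CI: (90.0 - 1.64, 90.0 + 1.64) = (88.36, 91.64)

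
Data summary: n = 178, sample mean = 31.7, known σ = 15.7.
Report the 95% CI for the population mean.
(29.39, 34.01)

z-interval (σ known):
z* = 1.960 for 95% confidence

Margin of error = z* · σ/√n = 1.960 · 15.7/√178 = 2.31

CI: (31.7 - 2.31, 31.7 + 2.31) = (29.39, 34.01)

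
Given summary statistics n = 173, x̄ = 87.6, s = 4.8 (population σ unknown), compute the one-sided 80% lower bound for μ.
μ ≥ 87.29

Lower bound (one-sided):
t* = 0.844 (one-sided for 80%)
Lower bound = x̄ - t* · s/√n = 87.6 - 0.844 · 4.8/√173 = 87.29

We are 80% confident that μ ≥ 87.29.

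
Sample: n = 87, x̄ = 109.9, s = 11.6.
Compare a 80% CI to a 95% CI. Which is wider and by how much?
95% CI is wider by 1.73

df = 86
80% CI: t* = 1.291, (108.29, 111.51), width = 2 · t* · s/√n = 3.21
95% CI: t* = 1.988, (107.43, 112.37), width = 2 · t* · s/√n = 4.94

The 95% CI is wider by 4.94 - 3.21 = 1.73.
Higher confidence requires a wider interval.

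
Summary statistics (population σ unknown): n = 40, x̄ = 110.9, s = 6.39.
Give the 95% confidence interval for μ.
(108.86, 112.94)

t-interval (σ unknown):
df = n - 1 = 39
t* = 2.023 for 95% confidence

Margin of error = t* · s/√n = 2.023 · 6.39/√40 = 2.04

CI: (108.86, 112.94)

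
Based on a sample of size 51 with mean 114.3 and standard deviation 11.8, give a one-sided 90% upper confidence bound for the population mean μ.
μ ≤ 116.45

Upper bound (one-sided):
t* = 1.299 (one-sided for 90%)
Upper bound = x̄ + t* · s/√n = 114.3 + 1.299 · 11.8/√51 = 116.45

We are 90% confident that μ ≤ 116.45.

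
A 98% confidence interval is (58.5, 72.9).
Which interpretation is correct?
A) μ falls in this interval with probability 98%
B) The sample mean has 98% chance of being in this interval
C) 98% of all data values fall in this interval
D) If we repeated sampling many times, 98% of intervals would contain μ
D

A) Wrong — μ is fixed; the randomness lives in the interval, not in μ.
B) Wrong — x̄ is observed and sits in the interval by construction.
C) Wrong — a CI is about the parameter μ, not individual data values.
D) Correct — this is the frequentist long-run coverage interpretation.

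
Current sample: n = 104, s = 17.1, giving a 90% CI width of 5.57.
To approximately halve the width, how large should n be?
n ≈ 416

CI width ∝ 1/√n
To reduce width by factor 2, need √n to grow by 2 → need 2² = 4 times as many samples.

Current: n = 104, width = 5.57
New: n = 416, width ≈ 2.77

Width reduced by factor of 5.57/2.77 = 2.01.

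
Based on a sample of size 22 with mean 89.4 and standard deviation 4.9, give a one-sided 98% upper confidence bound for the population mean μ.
μ ≤ 91.69

Upper bound (one-sided):
t* = 2.189 (one-sided for 98%)
Upper bound = x̄ + t* · s/√n = 89.4 + 2.189 · 4.9/√22 = 91.69

We are 98% confident that μ ≤ 91.69.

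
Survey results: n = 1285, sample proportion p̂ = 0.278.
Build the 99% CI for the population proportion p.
(0.246, 0.310)

Proportion CI:
SE = √(p̂(1-p̂)/n) = √(0.278 · 0.722 / 1285) = 0.01250

z* = 2.576
Margin = z* · SE = 2.576 · 0.01250 = 0.0322

CI: 0.278 ± 0.0322 = (0.246, 0.310)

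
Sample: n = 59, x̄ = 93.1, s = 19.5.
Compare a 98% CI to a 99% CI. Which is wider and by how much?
99% CI is wider by 1.37

df = 58
98% CI: t* = 2.392, (87.03, 99.17), width = 2 · t* · s/√n = 12.15
99% CI: t* = 2.663, (86.34, 99.86), width = 2 · t* · s/√n = 13.52

The 99% CI is wider by 13.52 - 12.15 = 1.37.
Higher confidence requires a wider interval.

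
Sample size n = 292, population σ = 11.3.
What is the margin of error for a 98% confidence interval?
Margin of error = 1.54

Margin of error = z* · σ/√n
= 2.326 · 11.3/√292
= 2.326 · 11.3/17.0880
= 1.54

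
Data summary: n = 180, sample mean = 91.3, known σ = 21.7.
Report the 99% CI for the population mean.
(87.13, 95.47)

z-interval (σ known):
z* = 2.576 for 99% confidence

Margin of error = z* · σ/√n = 2.576 · 21.7/√180 = 4.17

CI: (91.3 - 4.17, 91.3 + 4.17) = (87.13, 95.47)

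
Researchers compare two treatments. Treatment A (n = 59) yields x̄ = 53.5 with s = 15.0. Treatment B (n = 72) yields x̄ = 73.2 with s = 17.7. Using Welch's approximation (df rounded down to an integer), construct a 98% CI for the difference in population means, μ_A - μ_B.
(-26.43, -12.97)

Difference: x̄₁ - x̄₂ = -19.70
SE = √(s₁²/n₁ + s₂²/n₂) = √(15.0²/59 + 17.7²/72) = 2.8574
df = 128.84 → 128 (Welch–Satterthwaite, rounded down)
t* = 2.356

CI: -19.70 ± 2.356 · 2.8574 = -19.70 ± 6.73 = (-26.43, -12.97)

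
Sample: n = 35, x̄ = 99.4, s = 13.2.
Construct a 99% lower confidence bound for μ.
μ ≥ 93.95

Lower bound (one-sided):
t* = 2.441 (one-sided for 99%)
Lower bound = x̄ - t* · s/√n = 99.4 - 2.441 · 13.2/√35 = 93.95

We are 99% confident that μ ≥ 93.95.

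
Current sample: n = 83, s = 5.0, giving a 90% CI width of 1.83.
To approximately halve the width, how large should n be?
n ≈ 332

CI width ∝ 1/√n
To reduce width by factor 2, need √n to grow by 2 → need 2² = 4 times as many samples.

Current: n = 83, width = 1.83
New: n = 332, width ≈ 0.91

Width reduced by factor of 1.83/0.91 = 2.01.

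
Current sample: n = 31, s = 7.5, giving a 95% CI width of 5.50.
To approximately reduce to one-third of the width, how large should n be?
n ≈ 279

CI width ∝ 1/√n
To reduce width by factor 3, need √n to grow by 3 → need 3² = 9 times as many samples.

Current: n = 31, width = 5.50
New: n = 279, width ≈ 1.77

Width reduced by factor of 5.50/1.77 = 3.11.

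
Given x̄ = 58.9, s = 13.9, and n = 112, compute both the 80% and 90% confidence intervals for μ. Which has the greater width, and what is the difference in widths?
90% CI is wider by 0.97

df = 111
80% CI: t* = 1.289, (57.21, 60.59), width = 2 · t* · s/√n = 3.39
90% CI: t* = 1.659, (56.72, 61.08), width = 2 · t* · s/√n = 4.36

The 90% CI is wider by 4.36 - 3.39 = 0.97.
Higher confidence requires a wider interval.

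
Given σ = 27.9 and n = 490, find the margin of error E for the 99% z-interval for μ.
Margin of error = 3.25

Margin of error = z* · σ/√n
= 2.576 · 27.9/√490
= 2.576 · 27.9/22.1359
= 3.25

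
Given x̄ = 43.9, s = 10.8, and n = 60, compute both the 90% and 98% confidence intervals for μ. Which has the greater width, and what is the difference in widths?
98% CI is wider by 2.01

df = 59
90% CI: t* = 1.671, (41.57, 46.23), width = 2 · t* · s/√n = 4.66
98% CI: t* = 2.391, (40.57, 47.23), width = 2 · t* · s/√n = 6.67

The 98% CI is wider by 6.67 - 4.66 = 2.01.
Higher confidence requires a wider interval.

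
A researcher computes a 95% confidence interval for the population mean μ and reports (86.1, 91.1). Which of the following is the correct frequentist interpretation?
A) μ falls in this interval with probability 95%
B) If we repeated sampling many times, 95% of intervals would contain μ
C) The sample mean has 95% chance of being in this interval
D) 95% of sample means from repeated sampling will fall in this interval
B

A) Wrong — μ is fixed; the randomness lives in the interval, not in μ.
B) Correct — this is the frequentist long-run coverage interpretation.
C) Wrong — x̄ is observed and sits in the interval by construction.
D) Wrong — coverage applies to intervals containing μ, not to future x̄ values.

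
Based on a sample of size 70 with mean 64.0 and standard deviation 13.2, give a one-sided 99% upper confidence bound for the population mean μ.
μ ≤ 67.76

Upper bound (one-sided):
t* = 2.382 (one-sided for 99%)
Upper bound = x̄ + t* · s/√n = 64.0 + 2.382 · 13.2/√70 = 67.76

We are 99% confident that μ ≤ 67.76.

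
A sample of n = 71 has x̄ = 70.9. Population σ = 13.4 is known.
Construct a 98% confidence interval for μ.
(67.20, 74.60)

z-interval (σ known):
z* = 2.326 for 98% confidence

Margin of error = z* · σ/√n = 2.326 · 13.4/√71 = 3.70

CI: (70.9 - 3.70, 70.9 + 3.70) = (67.20, 74.60)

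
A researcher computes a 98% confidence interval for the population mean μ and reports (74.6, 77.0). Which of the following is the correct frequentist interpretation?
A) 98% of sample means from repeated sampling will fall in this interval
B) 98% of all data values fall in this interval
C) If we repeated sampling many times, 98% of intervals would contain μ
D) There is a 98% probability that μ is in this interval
C

A) Wrong — coverage applies to intervals containing μ, not to future x̄ values.
B) Wrong — a CI is about the parameter μ, not individual data values.
C) Correct — this is the frequentist long-run coverage interpretation.
D) Wrong — μ is fixed; the randomness lives in the interval, not in μ.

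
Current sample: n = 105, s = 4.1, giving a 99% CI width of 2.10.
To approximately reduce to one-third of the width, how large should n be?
n ≈ 945

CI width ∝ 1/√n
To reduce width by factor 3, need √n to grow by 3 → need 3² = 9 times as many samples.

Current: n = 105, width = 2.10
New: n = 945, width ≈ 0.69

Width reduced by factor of 2.10/0.69 = 3.04.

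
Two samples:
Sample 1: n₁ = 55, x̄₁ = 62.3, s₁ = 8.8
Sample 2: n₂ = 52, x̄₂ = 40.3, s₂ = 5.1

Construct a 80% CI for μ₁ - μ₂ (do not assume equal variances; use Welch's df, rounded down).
(20.22, 23.78)

Difference: x̄₁ - x̄₂ = 22.00
SE = √(s₁²/n₁ + s₂²/n₂) = √(8.8²/55 + 5.1²/52) = 1.3814
df = 87.49 → 87 (Welch–Satterthwaite, rounded down)
t* = 1.291

CI: 22.00 ± 1.291 · 1.3814 = 22.00 ± 1.78 = (20.22, 23.78)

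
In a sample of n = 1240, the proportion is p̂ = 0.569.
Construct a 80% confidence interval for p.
(0.551, 0.587)

Proportion CI:
SE = √(p̂(1-p̂)/n) = √(0.569 · 0.431 / 1240) = 0.01406

z* = 1.282
Margin = z* · SE = 1.282 · 0.01406 = 0.0180

CI: 0.569 ± 0.0180 = (0.551, 0.587)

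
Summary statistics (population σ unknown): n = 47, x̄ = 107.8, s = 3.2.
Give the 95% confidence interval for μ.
(106.86, 108.74)

t-interval (σ unknown):
df = n - 1 = 46
t* = 2.013 for 95% confidence

Margin of error = t* · s/√n = 2.013 · 3.2/√47 = 0.94

CI: (106.86, 108.74)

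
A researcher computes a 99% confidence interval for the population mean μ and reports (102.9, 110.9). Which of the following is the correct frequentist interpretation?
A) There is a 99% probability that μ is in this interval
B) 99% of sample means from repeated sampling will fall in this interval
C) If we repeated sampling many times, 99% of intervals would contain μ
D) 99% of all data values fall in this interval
C

A) Wrong — μ is fixed; the randomness lives in the interval, not in μ.
B) Wrong — coverage applies to intervals containing μ, not to future x̄ values.
C) Correct — this is the frequentist long-run coverage interpretation.
D) Wrong — a CI is about the parameter μ, not individual data values.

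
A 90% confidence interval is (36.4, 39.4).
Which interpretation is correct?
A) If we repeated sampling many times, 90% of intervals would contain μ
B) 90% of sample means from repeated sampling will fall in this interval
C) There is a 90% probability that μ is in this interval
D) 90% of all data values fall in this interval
A

A) Correct — this is the frequentist long-run coverage interpretation.
B) Wrong — coverage applies to intervals containing μ, not to future x̄ values.
C) Wrong — μ is fixed; the randomness lives in the interval, not in μ.
D) Wrong — a CI is about the parameter μ, not individual data values.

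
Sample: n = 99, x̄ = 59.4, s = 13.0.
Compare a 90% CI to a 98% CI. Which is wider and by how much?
98% CI is wider by 1.84

df = 98
90% CI: t* = 1.661, (57.23, 61.57), width = 2 · t* · s/√n = 4.34
98% CI: t* = 2.365, (56.31, 62.49), width = 2 · t* · s/√n = 6.18

The 98% CI is wider by 6.18 - 4.34 = 1.84.
Higher confidence requires a wider interval.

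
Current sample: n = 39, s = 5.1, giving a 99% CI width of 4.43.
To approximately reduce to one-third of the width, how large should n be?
n ≈ 351

CI width ∝ 1/√n
To reduce width by factor 3, need √n to grow by 3 → need 3² = 9 times as many samples.

Current: n = 39, width = 4.43
New: n = 351, width ≈ 1.41

Width reduced by factor of 4.43/1.41 = 3.14.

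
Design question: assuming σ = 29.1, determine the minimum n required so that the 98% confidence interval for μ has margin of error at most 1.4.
n ≥ 2338

For margin E ≤ 1.4:
n ≥ (z* · σ / E)²
n ≥ (2.326 · 29.1 / 1.4)²
n ≥ 2337.49

Minimum n = 2338 (rounding up)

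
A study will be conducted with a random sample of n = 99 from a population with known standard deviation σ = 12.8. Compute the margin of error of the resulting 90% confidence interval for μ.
Margin of error = 2.12

Margin of error = z* · σ/√n
= 1.645 · 12.8/√99
= 1.645 · 12.8/9.9499
= 2.12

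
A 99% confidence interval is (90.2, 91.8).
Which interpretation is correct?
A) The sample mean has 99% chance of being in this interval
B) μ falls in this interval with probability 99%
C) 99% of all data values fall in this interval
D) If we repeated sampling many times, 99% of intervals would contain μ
D

A) Wrong — x̄ is observed and sits in the interval by construction.
B) Wrong — μ is fixed; the randomness lives in the interval, not in μ.
C) Wrong — a CI is about the parameter μ, not individual data values.
D) Correct — this is the frequentist long-run coverage interpretation.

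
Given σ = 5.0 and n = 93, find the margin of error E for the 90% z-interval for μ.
Margin of error = 0.85

Margin of error = z* · σ/√n
= 1.645 · 5.0/√93
= 1.645 · 5.0/9.6437
= 0.85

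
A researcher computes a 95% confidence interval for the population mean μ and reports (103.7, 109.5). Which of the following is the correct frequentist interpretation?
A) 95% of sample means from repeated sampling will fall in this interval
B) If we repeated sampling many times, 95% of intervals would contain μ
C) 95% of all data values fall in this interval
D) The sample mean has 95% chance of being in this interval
B

A) Wrong — coverage applies to intervals containing μ, not to future x̄ values.
B) Correct — this is the frequentist long-run coverage interpretation.
C) Wrong — a CI is about the parameter μ, not individual data values.
D) Wrong — x̄ is observed and sits in the interval by construction.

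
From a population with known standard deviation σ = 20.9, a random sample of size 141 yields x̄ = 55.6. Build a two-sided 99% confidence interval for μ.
(51.07, 60.13)

z-interval (σ known):
z* = 2.576 for 99% confidence

Margin of error = z* · σ/√n = 2.576 · 20.9/√141 = 4.53

CI: (55.6 - 4.53, 55.6 + 4.53) = (51.07, 60.13)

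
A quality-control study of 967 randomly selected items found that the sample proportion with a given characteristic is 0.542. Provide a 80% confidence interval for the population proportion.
(0.521, 0.563)

Proportion CI:
SE = √(p̂(1-p̂)/n) = √(0.542 · 0.458 / 967) = 0.01602

z* = 1.282
Margin = z* · SE = 1.282 · 0.01602 = 0.0205

CI: 0.542 ± 0.0205 = (0.521, 0.563)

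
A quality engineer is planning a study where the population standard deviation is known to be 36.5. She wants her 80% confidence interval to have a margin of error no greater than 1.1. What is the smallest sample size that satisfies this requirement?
n ≥ 1810

For margin E ≤ 1.1:
n ≥ (z* · σ / E)²
n ≥ (1.282 · 36.5 / 1.1)²
n ≥ 1809.57

Minimum n = 1810 (rounding up)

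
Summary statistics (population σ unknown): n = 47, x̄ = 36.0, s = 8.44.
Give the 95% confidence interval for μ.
(33.52, 38.48)

t-interval (σ unknown):
df = n - 1 = 46
t* = 2.013 for 95% confidence

Margin of error = t* · s/√n = 2.013 · 8.44/√47 = 2.48

CI: (33.52, 38.48)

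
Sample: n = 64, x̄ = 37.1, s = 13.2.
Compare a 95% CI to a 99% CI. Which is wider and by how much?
99% CI is wider by 2.17

df = 63
95% CI: t* = 1.998, (33.80, 40.40), width = 2 · t* · s/√n = 6.59
99% CI: t* = 2.656, (32.72, 41.48), width = 2 · t* · s/√n = 8.76

The 99% CI is wider by 8.76 - 6.59 = 2.17.
Higher confidence requires a wider interval.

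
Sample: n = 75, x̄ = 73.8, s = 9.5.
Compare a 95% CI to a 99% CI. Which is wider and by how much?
99% CI is wider by 1.43

df = 74
95% CI: t* = 1.993, (71.61, 75.99), width = 2 · t* · s/√n = 4.37
99% CI: t* = 2.644, (70.90, 76.70), width = 2 · t* · s/√n = 5.80

The 99% CI is wider by 5.80 - 4.37 = 1.43.
Higher confidence requires a wider interval.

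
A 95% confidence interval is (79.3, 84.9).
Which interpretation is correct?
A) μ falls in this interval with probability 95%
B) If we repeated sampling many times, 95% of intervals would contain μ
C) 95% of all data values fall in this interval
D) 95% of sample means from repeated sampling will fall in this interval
B

A) Wrong — μ is fixed; the randomness lives in the interval, not in μ.
B) Correct — this is the frequentist long-run coverage interpretation.
C) Wrong — a CI is about the parameter μ, not individual data values.
D) Wrong — coverage applies to intervals containing μ, not to future x̄ values.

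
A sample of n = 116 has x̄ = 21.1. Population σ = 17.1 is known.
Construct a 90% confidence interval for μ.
(18.49, 23.71)

z-interval (σ known):
z* = 1.645 for 90% confidence

Margin of error = z* · σ/√n = 1.645 · 17.1/√116 = 2.61

CI: (21.1 - 2.61, 21.1 + 2.61) = (18.49, 23.71)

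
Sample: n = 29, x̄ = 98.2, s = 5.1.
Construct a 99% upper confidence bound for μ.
μ ≤ 100.54

Upper bound (one-sided):
t* = 2.467 (one-sided for 99%)
Upper bound = x̄ + t* · s/√n = 98.2 + 2.467 · 5.1/√29 = 100.54

We are 99% confident that μ ≤ 100.54.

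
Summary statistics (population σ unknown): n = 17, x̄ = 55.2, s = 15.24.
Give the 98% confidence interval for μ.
(45.65, 64.75)

t-interval (σ unknown):
df = n - 1 = 16
t* = 2.583 for 98% confidence

Margin of error = t* · s/√n = 2.583 · 15.24/√17 = 9.55

CI: (45.65, 64.75)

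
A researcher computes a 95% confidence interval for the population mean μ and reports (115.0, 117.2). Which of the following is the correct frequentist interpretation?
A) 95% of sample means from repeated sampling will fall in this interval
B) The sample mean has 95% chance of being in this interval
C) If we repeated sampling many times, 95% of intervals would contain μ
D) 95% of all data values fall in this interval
C

A) Wrong — coverage applies to intervals containing μ, not to future x̄ values.
B) Wrong — x̄ is observed and sits in the interval by construction.
C) Correct — this is the frequentist long-run coverage interpretation.
D) Wrong — a CI is about the parameter μ, not individual data values.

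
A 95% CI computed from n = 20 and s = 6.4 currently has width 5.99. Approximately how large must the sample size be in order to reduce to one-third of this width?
n ≈ 180

CI width ∝ 1/√n
To reduce width by factor 3, need √n to grow by 3 → need 3² = 9 times as many samples.

Current: n = 20, width = 5.99
New: n = 180, width ≈ 1.88

Width reduced by factor of 5.99/1.88 = 3.19.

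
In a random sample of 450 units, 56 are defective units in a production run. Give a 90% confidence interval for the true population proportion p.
(0.099, 0.150)

Proportion CI:
p̂ = 56/450 = 0.12444
SE = √(p̂(1-p̂)/n) = √(0.12444 · 0.87556 / 450) = 0.01556

z* = 1.645
Margin = z* · SE = 1.645 · 0.01556 = 0.0256

CI: 0.12444 ± 0.0256 = (0.099, 0.150)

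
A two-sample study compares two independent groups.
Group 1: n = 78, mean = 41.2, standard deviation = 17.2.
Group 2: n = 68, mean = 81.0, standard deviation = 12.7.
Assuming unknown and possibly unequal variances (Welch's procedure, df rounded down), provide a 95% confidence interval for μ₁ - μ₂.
(-44.71, -34.89)

Difference: x̄₁ - x̄₂ = -39.80
SE = √(s₁²/n₁ + s₂²/n₂) = √(17.2²/78 + 12.7²/68) = 2.4829
df = 140.34 → 140 (Welch–Satterthwaite, rounded down)
t* = 1.977

CI: -39.80 ± 1.977 · 2.4829 = -39.80 ± 4.91 = (-44.71, -34.89)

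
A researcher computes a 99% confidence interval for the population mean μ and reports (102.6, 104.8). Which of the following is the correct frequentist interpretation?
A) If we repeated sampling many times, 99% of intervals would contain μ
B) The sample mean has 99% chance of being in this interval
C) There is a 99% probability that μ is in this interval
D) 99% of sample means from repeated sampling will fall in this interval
A

A) Correct — this is the frequentist long-run coverage interpretation.
B) Wrong — x̄ is observed and sits in the interval by construction.
C) Wrong — μ is fixed; the randomness lives in the interval, not in μ.
D) Wrong — coverage applies to intervals containing μ, not to future x̄ values.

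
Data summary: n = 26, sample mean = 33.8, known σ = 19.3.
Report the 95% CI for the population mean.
(26.38, 41.22)

z-interval (σ known):
z* = 1.960 for 95% confidence

Margin of error = z* · σ/√n = 1.960 · 19.3/√26 = 7.42

CI: (33.8 - 7.42, 33.8 + 7.42) = (26.38, 41.22)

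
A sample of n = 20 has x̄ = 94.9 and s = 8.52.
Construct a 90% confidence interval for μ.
(91.61, 98.19)

t-interval (σ unknown):
df = n - 1 = 19
t* = 1.729 for 90% confidence

Margin of error = t* · s/√n = 1.729 · 8.52/√20 = 3.29

CI: (91.61, 98.19)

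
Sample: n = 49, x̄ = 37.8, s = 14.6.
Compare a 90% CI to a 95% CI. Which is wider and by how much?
95% CI is wider by 1.39

df = 48
90% CI: t* = 1.677, (34.30, 41.30), width = 2 · t* · s/√n = 7.00
95% CI: t* = 2.011, (33.61, 41.99), width = 2 · t* · s/√n = 8.39

The 95% CI is wider by 8.39 - 7.00 = 1.39.
Higher confidence requires a wider interval.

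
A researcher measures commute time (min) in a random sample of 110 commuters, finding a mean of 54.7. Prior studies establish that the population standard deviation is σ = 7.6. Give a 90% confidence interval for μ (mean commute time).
(53.51, 55.89)

z-interval (σ known):
z* = 1.645 for 90% confidence

Margin of error = z* · σ/√n = 1.645 · 7.6/√110 = 1.19

CI: (54.7 - 1.19, 54.7 + 1.19) = (53.51, 55.89)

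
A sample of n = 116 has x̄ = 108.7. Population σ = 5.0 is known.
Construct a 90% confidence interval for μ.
(107.94, 109.46)

z-interval (σ known):
z* = 1.645 for 90% confidence

Margin of error = z* · σ/√n = 1.645 · 5.0/√116 = 0.76

CI: (108.7 - 0.76, 108.7 + 0.76) = (107.94, 109.46)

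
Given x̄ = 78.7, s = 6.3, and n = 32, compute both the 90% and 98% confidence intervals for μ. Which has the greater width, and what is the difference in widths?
98% CI is wider by 1.68

df = 31
90% CI: t* = 1.696, (76.81, 80.59), width = 2 · t* · s/√n = 3.78
98% CI: t* = 2.453, (75.97, 81.43), width = 2 · t* · s/√n = 5.46

The 98% CI is wider by 5.46 - 3.78 = 1.68.
Higher confidence requires a wider interval.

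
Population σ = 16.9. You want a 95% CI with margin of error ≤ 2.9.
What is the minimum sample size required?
n ≥ 131

For margin E ≤ 2.9:
n ≥ (z* · σ / E)²
n ≥ (1.960 · 16.9 / 2.9)²
n ≥ 130.46

Minimum n = 131 (rounding up)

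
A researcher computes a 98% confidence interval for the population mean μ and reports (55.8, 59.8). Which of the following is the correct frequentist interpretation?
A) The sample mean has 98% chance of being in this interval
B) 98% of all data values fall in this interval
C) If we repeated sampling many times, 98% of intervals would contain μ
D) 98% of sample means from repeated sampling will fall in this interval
C

A) Wrong — x̄ is observed and sits in the interval by construction.
B) Wrong — a CI is about the parameter μ, not individual data values.
C) Correct — this is the frequentist long-run coverage interpretation.
D) Wrong — coverage applies to intervals containing μ, not to future x̄ values.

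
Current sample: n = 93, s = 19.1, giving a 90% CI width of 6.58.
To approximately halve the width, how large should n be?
n ≈ 372

CI width ∝ 1/√n
To reduce width by factor 2, need √n to grow by 2 → need 2² = 4 times as many samples.

Current: n = 93, width = 6.58
New: n = 372, width ≈ 3.27

Width reduced by factor of 6.58/3.27 = 2.01.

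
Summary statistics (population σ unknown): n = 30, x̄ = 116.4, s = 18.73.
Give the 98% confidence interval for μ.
(107.98, 124.82)

t-interval (σ unknown):
df = n - 1 = 29
t* = 2.462 for 98% confidence

Margin of error = t* · s/√n = 2.462 · 18.73/√30 = 8.42

CI: (107.98, 124.82)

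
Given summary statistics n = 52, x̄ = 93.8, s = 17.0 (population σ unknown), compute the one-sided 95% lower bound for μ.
μ ≥ 89.85

Lower bound (one-sided):
t* = 1.675 (one-sided for 95%)
Lower bound = x̄ - t* · s/√n = 93.8 - 1.675 · 17.0/√52 = 89.85

We are 95% confident that μ ≥ 89.85.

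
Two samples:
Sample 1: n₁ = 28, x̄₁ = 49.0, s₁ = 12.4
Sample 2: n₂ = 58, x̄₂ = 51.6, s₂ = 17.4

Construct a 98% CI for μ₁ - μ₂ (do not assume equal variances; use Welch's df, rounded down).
(-10.39, 5.19)

Difference: x̄₁ - x̄₂ = -2.60
SE = √(s₁²/n₁ + s₂²/n₂) = √(12.4²/28 + 17.4²/58) = 3.2728
df = 71.94 → 71 (Welch–Satterthwaite, rounded down)
t* = 2.380

CI: -2.60 ± 2.380 · 3.2728 = -2.60 ± 7.79 = (-10.39, 5.19)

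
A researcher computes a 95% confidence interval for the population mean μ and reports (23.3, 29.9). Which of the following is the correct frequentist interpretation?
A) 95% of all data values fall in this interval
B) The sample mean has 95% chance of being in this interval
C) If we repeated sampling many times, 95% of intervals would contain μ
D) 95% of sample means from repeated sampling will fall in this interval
C

A) Wrong — a CI is about the parameter μ, not individual data values.
B) Wrong — x̄ is observed and sits in the interval by construction.
C) Correct — this is the frequentist long-run coverage interpretation.
D) Wrong — coverage applies to intervals containing μ, not to future x̄ values.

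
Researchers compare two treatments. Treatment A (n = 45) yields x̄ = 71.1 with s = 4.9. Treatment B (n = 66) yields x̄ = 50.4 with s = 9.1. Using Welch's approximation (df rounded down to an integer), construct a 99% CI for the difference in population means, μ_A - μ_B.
(17.19, 24.21)

Difference: x̄₁ - x̄₂ = 20.70
SE = √(s₁²/n₁ + s₂²/n₂) = √(4.9²/45 + 9.1²/66) = 1.3373
df = 104.20 → 104 (Welch–Satterthwaite, rounded down)
t* = 2.624

CI: 20.70 ± 2.624 · 1.3373 = 20.70 ± 3.51 = (17.19, 24.21)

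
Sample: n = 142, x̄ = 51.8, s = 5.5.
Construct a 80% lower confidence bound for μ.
μ ≥ 51.41

Lower bound (one-sided):
t* = 0.844 (one-sided for 80%)
Lower bound = x̄ - t* · s/√n = 51.8 - 0.844 · 5.5/√142 = 51.41

We are 80% confident that μ ≥ 51.41.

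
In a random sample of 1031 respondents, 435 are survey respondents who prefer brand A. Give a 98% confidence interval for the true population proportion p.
(0.386, 0.458)

Proportion CI:
p̂ = 435/1031 = 0.42192
SE = √(p̂(1-p̂)/n) = √(0.42192 · 0.57808 / 1031) = 0.01538

z* = 2.326
Margin = z* · SE = 2.326 · 0.01538 = 0.0358

CI: 0.42192 ± 0.0358 = (0.386, 0.458)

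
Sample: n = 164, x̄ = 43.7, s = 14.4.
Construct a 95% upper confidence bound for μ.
μ ≤ 45.56

Upper bound (one-sided):
t* = 1.654 (one-sided for 95%)
Upper bound = x̄ + t* · s/√n = 43.7 + 1.654 · 14.4/√164 = 45.56

We are 95% confident that μ ≤ 45.56.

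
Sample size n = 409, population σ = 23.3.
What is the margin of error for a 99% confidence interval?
Margin of error = 2.97

Margin of error = z* · σ/√n
= 2.576 · 23.3/√409
= 2.576 · 23.3/20.2237
= 2.97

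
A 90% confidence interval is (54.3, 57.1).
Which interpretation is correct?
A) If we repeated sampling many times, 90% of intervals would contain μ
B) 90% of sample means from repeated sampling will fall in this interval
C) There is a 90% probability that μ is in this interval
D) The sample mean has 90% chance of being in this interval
A

A) Correct — this is the frequentist long-run coverage interpretation.
B) Wrong — coverage applies to intervals containing μ, not to future x̄ values.
C) Wrong — μ is fixed; the randomness lives in the interval, not in μ.
D) Wrong — x̄ is observed and sits in the interval by construction.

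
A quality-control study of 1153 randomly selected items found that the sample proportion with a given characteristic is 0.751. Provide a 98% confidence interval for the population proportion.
(0.721, 0.781)

Proportion CI:
SE = √(p̂(1-p̂)/n) = √(0.751 · 0.249 / 1153) = 0.01274

z* = 2.326
Margin = z* · SE = 2.326 · 0.01274 = 0.0296

CI: 0.751 ± 0.0296 = (0.721, 0.781)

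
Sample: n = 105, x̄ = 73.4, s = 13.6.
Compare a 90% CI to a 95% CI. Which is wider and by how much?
95% CI is wider by 0.85

df = 104
90% CI: t* = 1.660, (71.20, 75.60), width = 2 · t* · s/√n = 4.41
95% CI: t* = 1.983, (70.77, 76.03), width = 2 · t* · s/√n = 5.26

The 95% CI is wider by 5.26 - 4.41 = 0.85.
Higher confidence requires a wider interval.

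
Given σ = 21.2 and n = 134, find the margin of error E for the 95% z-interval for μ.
Margin of error = 3.59

Margin of error = z* · σ/√n
= 1.960 · 21.2/√134
= 1.960 · 21.2/11.5758
= 3.59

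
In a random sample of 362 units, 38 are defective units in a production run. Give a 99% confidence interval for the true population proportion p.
(0.063, 0.146)

Proportion CI:
p̂ = 38/362 = 0.10497
SE = √(p̂(1-p̂)/n) = √(0.10497 · 0.89503 / 362) = 0.01611

z* = 2.576
Margin = z* · SE = 2.576 · 0.01611 = 0.0415

CI: 0.10497 ± 0.0415 = (0.063, 0.146)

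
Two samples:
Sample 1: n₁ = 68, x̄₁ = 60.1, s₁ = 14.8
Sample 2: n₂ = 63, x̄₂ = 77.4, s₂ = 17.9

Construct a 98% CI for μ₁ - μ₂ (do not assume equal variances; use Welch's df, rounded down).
(-24.10, -10.50)

Difference: x̄₁ - x̄₂ = -17.30
SE = √(s₁²/n₁ + s₂²/n₂) = √(14.8²/68 + 17.9²/63) = 2.8822
df = 120.63 → 120 (Welch–Satterthwaite, rounded down)
t* = 2.358

CI: -17.30 ± 2.358 · 2.8822 = -17.30 ± 6.80 = (-24.10, -10.50)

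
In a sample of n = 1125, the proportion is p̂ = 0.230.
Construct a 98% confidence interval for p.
(0.201, 0.259)

Proportion CI:
SE = √(p̂(1-p̂)/n) = √(0.230 · 0.770 / 1125) = 0.01255

z* = 2.326
Margin = z* · SE = 2.326 · 0.01255 = 0.0292

CI: 0.230 ± 0.0292 = (0.201, 0.259)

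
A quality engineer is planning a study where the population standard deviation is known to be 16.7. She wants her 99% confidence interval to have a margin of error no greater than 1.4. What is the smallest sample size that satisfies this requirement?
n ≥ 945

For margin E ≤ 1.4:
n ≥ (z* · σ / E)²
n ≥ (2.576 · 16.7 / 1.4)²
n ≥ 944.21

Minimum n = 945 (rounding up)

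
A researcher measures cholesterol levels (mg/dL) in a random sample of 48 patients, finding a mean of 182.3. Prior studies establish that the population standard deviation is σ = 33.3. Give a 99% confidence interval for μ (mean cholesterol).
(169.92, 194.68)

z-interval (σ known):
z* = 2.576 for 99% confidence

Margin of error = z* · σ/√n = 2.576 · 33.3/√48 = 12.38

CI: (182.3 - 12.38, 182.3 + 12.38) = (169.92, 194.68)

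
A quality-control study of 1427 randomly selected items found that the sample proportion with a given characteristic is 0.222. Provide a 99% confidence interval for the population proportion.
(0.194, 0.250)

Proportion CI:
SE = √(p̂(1-p̂)/n) = √(0.222 · 0.778 / 1427) = 0.01100

z* = 2.576
Margin = z* · SE = 2.576 · 0.01100 = 0.0283

CI: 0.222 ± 0.0283 = (0.194, 0.250)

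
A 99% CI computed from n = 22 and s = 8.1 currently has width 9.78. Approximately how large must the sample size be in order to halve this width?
n ≈ 88

CI width ∝ 1/√n
To reduce width by factor 2, need √n to grow by 2 → need 2² = 4 times as many samples.

Current: n = 22, width = 9.78
New: n = 88, width ≈ 4.55

Width reduced by factor of 9.78/4.55 = 2.15.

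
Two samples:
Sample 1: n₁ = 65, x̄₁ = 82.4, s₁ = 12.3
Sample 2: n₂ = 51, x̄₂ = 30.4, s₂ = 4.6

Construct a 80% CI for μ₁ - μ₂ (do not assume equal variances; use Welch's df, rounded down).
(49.86, 54.14)

Difference: x̄₁ - x̄₂ = 52.00
SE = √(s₁²/n₁ + s₂²/n₂) = √(12.3²/65 + 4.6²/51) = 1.6560
df = 85.38 → 85 (Welch–Satterthwaite, rounded down)
t* = 1.292

CI: 52.00 ± 1.292 · 1.6560 = 52.00 ± 2.14 = (49.86, 54.14)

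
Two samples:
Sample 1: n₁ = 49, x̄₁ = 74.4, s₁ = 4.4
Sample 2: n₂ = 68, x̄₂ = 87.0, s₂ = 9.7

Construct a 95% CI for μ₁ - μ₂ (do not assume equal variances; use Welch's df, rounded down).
(-15.25, -9.95)

Difference: x̄₁ - x̄₂ = -12.60
SE = √(s₁²/n₁ + s₂²/n₂) = √(4.4²/49 + 9.7²/68) = 1.3337
df = 99.41 → 99 (Welch–Satterthwaite, rounded down)
t* = 1.984

CI: -12.60 ± 1.984 · 1.3337 = -12.60 ± 2.65 = (-15.25, -9.95)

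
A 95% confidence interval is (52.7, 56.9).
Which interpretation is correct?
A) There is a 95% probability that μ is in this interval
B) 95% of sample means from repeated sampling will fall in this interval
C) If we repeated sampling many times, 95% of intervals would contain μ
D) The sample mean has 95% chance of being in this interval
C

A) Wrong — μ is fixed; the randomness lives in the interval, not in μ.
B) Wrong — coverage applies to intervals containing μ, not to future x̄ values.
C) Correct — this is the frequentist long-run coverage interpretation.
D) Wrong — x̄ is observed and sits in the interval by construction.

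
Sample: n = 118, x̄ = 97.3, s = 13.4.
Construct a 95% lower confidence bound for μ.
μ ≥ 95.25

Lower bound (one-sided):
t* = 1.658 (one-sided for 95%)
Lower bound = x̄ - t* · s/√n = 97.3 - 1.658 · 13.4/√118 = 95.25

We are 95% confident that μ ≥ 95.25.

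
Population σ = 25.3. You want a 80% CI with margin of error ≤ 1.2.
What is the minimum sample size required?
n ≥ 731

For margin E ≤ 1.2:
n ≥ (z* · σ / E)²
n ≥ (1.282 · 25.3 / 1.2)²
n ≥ 730.56

Minimum n = 731 (rounding up)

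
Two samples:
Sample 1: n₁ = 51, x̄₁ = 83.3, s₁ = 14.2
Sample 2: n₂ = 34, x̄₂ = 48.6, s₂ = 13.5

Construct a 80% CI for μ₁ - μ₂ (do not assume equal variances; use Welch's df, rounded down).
(30.75, 38.65)

Difference: x̄₁ - x̄₂ = 34.70
SE = √(s₁²/n₁ + s₂²/n₂) = √(14.2²/51 + 13.5²/34) = 3.0519
df = 73.31 → 73 (Welch–Satterthwaite, rounded down)
t* = 1.293

CI: 34.70 ± 1.293 · 3.0519 = 34.70 ± 3.95 = (30.75, 38.65)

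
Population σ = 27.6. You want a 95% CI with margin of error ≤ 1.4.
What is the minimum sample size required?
n ≥ 1494

For margin E ≤ 1.4:
n ≥ (z* · σ / E)²
n ≥ (1.960 · 27.6 / 1.4)²
n ≥ 1493.05

Minimum n = 1494 (rounding up)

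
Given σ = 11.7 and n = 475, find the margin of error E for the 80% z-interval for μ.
Margin of error = 0.69

Margin of error = z* · σ/√n
= 1.282 · 11.7/√475
= 1.282 · 11.7/21.7945
= 0.69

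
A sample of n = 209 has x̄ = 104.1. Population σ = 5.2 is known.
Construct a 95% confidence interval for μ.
(103.40, 104.80)

z-interval (σ known):
z* = 1.960 for 95% confidence

Margin of error = z* · σ/√n = 1.960 · 5.2/√209 = 0.70

CI: (104.1 - 0.70, 104.1 + 0.70) = (103.40, 104.80)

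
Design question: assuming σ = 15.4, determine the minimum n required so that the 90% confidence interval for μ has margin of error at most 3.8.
n ≥ 45

For margin E ≤ 3.8:
n ≥ (z* · σ / E)²
n ≥ (1.645 · 15.4 / 3.8)²
n ≥ 44.44

Minimum n = 45 (rounding up)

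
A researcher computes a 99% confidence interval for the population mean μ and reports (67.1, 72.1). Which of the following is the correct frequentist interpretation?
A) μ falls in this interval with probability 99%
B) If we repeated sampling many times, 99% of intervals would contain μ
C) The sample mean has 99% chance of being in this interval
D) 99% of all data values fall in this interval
B

A) Wrong — μ is fixed; the randomness lives in the interval, not in μ.
B) Correct — this is the frequentist long-run coverage interpretation.
C) Wrong — x̄ is observed and sits in the interval by construction.
D) Wrong — a CI is about the parameter μ, not individual data values.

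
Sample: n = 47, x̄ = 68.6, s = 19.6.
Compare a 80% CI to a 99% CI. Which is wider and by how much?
99% CI is wider by 7.93

df = 46
80% CI: t* = 1.300, (64.88, 72.32), width = 2 · t* · s/√n = 7.43
99% CI: t* = 2.687, (60.92, 76.28), width = 2 · t* · s/√n = 15.36

The 99% CI is wider by 15.36 - 7.43 = 7.93.
Higher confidence requires a wider interval.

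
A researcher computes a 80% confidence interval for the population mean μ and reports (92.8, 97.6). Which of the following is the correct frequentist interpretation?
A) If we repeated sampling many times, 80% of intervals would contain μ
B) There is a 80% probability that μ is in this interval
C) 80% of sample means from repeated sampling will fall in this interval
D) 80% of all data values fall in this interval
A

A) Correct — this is the frequentist long-run coverage interpretation.
B) Wrong — μ is fixed; the randomness lives in the interval, not in μ.
C) Wrong — coverage applies to intervals containing μ, not to future x̄ values.
D) Wrong — a CI is about the parameter μ, not individual data values.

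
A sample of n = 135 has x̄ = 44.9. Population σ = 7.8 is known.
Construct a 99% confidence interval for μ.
(43.17, 46.63)

z-interval (σ known):
z* = 2.576 for 99% confidence

Margin of error = z* · σ/√n = 2.576 · 7.8/√135 = 1.73

CI: (44.9 - 1.73, 44.9 + 1.73) = (43.17, 46.63)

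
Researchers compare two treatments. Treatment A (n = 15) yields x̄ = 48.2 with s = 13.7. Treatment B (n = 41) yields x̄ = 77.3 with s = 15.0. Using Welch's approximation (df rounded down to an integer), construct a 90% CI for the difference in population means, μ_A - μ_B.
(-36.33, -21.87)

Difference: x̄₁ - x̄₂ = -29.10
SE = √(s₁²/n₁ + s₂²/n₂) = √(13.7²/15 + 15.0²/41) = 4.2427
df = 27.15 → 27 (Welch–Satterthwaite, rounded down)
t* = 1.703

CI: -29.10 ± 1.703 · 4.2427 = -29.10 ± 7.23 = (-36.33, -21.87)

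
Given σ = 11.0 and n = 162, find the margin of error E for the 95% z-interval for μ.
Margin of error = 1.69

Margin of error = z* · σ/√n
= 1.960 · 11.0/√162
= 1.960 · 11.0/12.7279
= 1.69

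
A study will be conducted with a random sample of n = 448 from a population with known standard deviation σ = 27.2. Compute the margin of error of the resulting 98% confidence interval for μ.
Margin of error = 2.99

Margin of error = z* · σ/√n
= 2.326 · 27.2/√448
= 2.326 · 27.2/21.1660
= 2.99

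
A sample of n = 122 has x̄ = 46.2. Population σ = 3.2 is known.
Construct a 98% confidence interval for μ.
(45.53, 46.87)

z-interval (σ known):
z* = 2.326 for 98% confidence

Margin of error = z* · σ/√n = 2.326 · 3.2/√122 = 0.67

CI: (46.2 - 0.67, 46.2 + 0.67) = (45.53, 46.87)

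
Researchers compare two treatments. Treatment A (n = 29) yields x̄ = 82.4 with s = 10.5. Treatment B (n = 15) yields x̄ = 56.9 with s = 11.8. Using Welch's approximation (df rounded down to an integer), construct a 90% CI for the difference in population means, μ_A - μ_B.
(19.32, 31.68)

Difference: x̄₁ - x̄₂ = 25.50
SE = √(s₁²/n₁ + s₂²/n₂) = √(10.5²/29 + 11.8²/15) = 3.6172
df = 25.66 → 25 (Welch–Satterthwaite, rounded down)
t* = 1.708

CI: 25.50 ± 1.708 · 3.6172 = 25.50 ± 6.18 = (19.32, 31.68)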